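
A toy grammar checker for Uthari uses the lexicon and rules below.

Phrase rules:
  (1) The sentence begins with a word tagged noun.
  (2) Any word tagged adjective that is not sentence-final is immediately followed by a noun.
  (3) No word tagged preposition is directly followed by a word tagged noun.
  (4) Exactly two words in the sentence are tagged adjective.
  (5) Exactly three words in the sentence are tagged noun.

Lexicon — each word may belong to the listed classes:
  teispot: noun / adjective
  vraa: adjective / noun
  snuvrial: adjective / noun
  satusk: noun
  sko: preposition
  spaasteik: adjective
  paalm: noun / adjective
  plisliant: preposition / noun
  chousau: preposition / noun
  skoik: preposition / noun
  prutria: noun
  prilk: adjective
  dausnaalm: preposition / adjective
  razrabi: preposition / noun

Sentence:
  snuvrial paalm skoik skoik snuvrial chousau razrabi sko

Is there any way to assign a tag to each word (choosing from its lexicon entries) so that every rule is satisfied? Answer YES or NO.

Candidates per position — 1:snuvrial {adjective,noun}; 2:paalm {noun,adjective}; 3:skoik {preposition,noun}; 4:skoik {preposition,noun}; 5:snuvrial {adjective,noun}; 6:chousau {preposition,noun}; 7:razrabi {preposition,noun}; 8:sko {preposition}.
One satisfying assignment: noun adjective noun preposition adjective noun preposition preposition.
Verifying each rule — rule 1 holds; rule 2 holds; rule 3 holds; rule 4 holds; rule 5 holds.

YES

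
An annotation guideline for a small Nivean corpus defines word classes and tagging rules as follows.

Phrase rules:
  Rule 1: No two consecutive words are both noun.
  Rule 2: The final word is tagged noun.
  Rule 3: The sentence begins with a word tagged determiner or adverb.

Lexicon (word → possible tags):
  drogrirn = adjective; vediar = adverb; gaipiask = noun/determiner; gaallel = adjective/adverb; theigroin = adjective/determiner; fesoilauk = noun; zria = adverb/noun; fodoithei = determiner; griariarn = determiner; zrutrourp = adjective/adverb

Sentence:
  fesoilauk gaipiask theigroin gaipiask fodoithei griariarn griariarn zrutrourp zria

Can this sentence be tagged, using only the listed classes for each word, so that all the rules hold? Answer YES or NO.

Candidates per position — 1:fesoilauk {noun}; 2:gaipiask {noun,determiner}; 3:theigroin {adjective,determiner}; 4:gaipiask {noun,determiner}; 5:fodoithei {determiner}; 6:griariarn {determiner}; 7:griariarn {determiner}; 8:zrutrourp {adjective,adverb}; 9:zria {adverb,noun}.
Rule 3 cannot be satisfied by any choice of tags from the lexicon.
So there is no consistent tagging.

NO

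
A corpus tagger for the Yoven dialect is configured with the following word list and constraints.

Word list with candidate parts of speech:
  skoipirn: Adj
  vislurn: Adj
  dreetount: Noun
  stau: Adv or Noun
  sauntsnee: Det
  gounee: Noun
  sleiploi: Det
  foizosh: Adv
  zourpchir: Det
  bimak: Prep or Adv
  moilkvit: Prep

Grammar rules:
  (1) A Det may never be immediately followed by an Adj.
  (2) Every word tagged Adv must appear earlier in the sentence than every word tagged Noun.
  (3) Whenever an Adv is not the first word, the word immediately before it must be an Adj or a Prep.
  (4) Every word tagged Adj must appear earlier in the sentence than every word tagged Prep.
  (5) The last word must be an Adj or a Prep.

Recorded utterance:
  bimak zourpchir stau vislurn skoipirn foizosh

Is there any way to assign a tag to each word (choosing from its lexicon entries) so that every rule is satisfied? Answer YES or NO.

Candidates per position — 1:bimak {Prep,Adv}; 2:zourpchir {Det}; 3:stau {Adv,Noun}; 4:vislurn {Adj}; 5:skoipirn {Adj}; 6:foizosh {Adv}.
Rule 5 cannot be satisfied by any choice of tags from the lexicon.
So there is no consistent tagging.

NO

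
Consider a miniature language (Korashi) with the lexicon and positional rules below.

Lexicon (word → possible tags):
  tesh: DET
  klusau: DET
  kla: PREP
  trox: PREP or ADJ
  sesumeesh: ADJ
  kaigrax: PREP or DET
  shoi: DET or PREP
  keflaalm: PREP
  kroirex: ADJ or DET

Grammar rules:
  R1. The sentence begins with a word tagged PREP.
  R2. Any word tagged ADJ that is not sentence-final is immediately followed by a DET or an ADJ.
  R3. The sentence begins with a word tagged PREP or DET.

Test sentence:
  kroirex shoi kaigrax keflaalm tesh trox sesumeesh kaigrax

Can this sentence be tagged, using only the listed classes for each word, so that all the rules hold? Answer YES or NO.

Candidates per position — 1:kroirex {ADJ,DET}; 2:shoi {DET,PREP}; 3:kaigrax {PREP,DET}; 4:keflaalm {PREP}; 5:tesh {DET}; 6:trox {PREP,ADJ}; 7:sesumeesh {ADJ}; 8:kaigrax {PREP,DET}.
Rule 1 cannot be satisfied by any choice of tags from the lexicon.
So there is no consistent tagging.

NO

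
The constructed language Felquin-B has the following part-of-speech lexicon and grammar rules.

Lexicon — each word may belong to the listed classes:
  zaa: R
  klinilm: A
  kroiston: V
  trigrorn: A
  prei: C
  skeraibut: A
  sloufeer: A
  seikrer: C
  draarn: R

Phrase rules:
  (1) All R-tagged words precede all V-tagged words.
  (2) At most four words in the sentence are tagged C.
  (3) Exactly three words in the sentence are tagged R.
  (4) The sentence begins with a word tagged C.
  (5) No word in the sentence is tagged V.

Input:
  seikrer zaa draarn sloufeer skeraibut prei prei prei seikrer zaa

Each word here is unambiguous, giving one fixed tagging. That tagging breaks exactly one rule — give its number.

2

Fixed tagging: C R R A A C C C C R.
Checking each rule: R1 holds, R2 violated, R3 holds, R4 holds, R5 holds.
Only rule 2 fails.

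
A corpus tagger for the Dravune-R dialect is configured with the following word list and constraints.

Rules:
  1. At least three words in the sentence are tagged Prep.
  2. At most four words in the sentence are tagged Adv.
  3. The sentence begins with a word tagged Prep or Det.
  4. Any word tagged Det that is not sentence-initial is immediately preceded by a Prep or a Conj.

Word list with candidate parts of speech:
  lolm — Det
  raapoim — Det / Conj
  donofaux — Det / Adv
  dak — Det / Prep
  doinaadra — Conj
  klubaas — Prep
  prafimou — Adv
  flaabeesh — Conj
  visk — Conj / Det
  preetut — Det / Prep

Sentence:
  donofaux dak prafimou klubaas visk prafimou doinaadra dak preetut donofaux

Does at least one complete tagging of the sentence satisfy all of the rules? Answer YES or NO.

YES

Candidates per position — 1:donofaux {Det,Adv}; 2:dak {Det,Prep}; 3:prafimou {Adv}; 4:klubaas {Prep}; 5:visk {Conj,Det}; 6:prafimou {Adv}; 7:doinaadra {Conj}; 8:dak {Det,Prep}; 9:preetut {Det,Prep}; 10:donofaux {Det,Adv}.
One satisfying assignment: Det Prep Adv Prep Conj Adv Conj Prep Det Adv.
Checking: rule 1 satisfied; rule 2 satisfied; rule 3 satisfied; rule 4 satisfied.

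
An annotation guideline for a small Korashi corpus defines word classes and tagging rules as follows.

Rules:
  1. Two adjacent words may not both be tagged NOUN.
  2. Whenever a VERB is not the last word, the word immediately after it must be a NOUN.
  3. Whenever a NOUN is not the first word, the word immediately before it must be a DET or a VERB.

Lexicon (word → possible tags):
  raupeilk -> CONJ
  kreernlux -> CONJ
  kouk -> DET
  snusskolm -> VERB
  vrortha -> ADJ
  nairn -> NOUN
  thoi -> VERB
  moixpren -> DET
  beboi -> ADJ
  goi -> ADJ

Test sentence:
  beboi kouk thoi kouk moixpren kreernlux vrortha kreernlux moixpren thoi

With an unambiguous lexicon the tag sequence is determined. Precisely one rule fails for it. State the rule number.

2

Fixed tagging: ADJ DET VERB DET DET CONJ ADJ CONJ DET VERB.
Applying the rules: R1 ✓, R2 ✗, R3 ✓.
Only rule 2 fails.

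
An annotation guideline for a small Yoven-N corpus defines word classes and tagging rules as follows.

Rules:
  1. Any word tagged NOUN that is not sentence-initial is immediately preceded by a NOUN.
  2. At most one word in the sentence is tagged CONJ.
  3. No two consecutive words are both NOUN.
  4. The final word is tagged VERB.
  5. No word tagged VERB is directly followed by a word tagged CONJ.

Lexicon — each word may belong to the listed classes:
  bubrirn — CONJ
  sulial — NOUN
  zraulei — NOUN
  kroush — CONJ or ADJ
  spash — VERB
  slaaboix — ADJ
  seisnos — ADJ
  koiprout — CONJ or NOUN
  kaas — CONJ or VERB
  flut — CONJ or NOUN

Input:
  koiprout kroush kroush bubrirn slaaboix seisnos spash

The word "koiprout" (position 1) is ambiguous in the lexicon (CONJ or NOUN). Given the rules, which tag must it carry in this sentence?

Candidates per position — 1:koiprout {CONJ,NOUN}; 2:kroush {CONJ,ADJ}; 3:kroush {CONJ,ADJ}; 4:bubrirn {CONJ}; 5:slaaboix {ADJ}; 6:seisnos {ADJ}; 7:spash {VERB}.
Position 1: CONJ is ruled out by rule 2; that leaves NOUN.
Position 2: CONJ is ruled out by rule 2; that leaves ADJ.
Position 3: CONJ is ruled out by rule 2; that leaves ADJ.
So the tagging must be: NOUN ADJ ADJ CONJ ADJ ADJ VERB.
Rule-by-rule: rule 1 satisfied; rule 2 satisfied; rule 3 satisfied; rule 4 satisfied; rule 5 satisfied.

NOUN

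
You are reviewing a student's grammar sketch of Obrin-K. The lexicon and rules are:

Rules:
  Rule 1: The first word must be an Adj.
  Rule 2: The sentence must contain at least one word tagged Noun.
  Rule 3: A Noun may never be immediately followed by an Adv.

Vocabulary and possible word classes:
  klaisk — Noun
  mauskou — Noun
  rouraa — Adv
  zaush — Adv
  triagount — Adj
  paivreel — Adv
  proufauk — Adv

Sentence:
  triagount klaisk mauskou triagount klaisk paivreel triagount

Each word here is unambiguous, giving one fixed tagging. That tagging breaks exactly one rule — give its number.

Fixed tagging: Adj Noun Noun Adj Noun Adv Adj.
Checking each rule: R1 ok, R2 ok, R3 fails.
Only rule 3 fails.

3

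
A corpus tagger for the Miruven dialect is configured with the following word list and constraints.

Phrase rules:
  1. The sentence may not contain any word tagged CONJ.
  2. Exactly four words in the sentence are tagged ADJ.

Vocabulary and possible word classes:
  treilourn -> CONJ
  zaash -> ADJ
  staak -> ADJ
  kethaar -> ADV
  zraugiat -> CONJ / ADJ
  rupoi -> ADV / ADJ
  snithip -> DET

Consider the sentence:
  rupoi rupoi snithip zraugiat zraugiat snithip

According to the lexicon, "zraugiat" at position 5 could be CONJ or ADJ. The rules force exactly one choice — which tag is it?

Candidates per position — 1:rupoi {ADV,ADJ}; 2:rupoi {ADV,ADJ}; 3:snithip {DET}; 4:zraugiat {CONJ,ADJ}; 5:zraugiat {CONJ,ADJ}; 6:snithip {DET}.
Position 1: ADV is ruled out by rule 2; that leaves ADJ.
Position 2: ADV is ruled out by rule 2; that leaves ADJ.
Position 4: CONJ is ruled out by rule 1; that leaves ADJ.
Position 5: CONJ is ruled out by rule 1; that leaves ADJ.
So the tagging must be: ADJ ADJ DET ADJ ADJ DET.
Rule-by-rule: rule 1 satisfied; rule 2 satisfied.

ADJ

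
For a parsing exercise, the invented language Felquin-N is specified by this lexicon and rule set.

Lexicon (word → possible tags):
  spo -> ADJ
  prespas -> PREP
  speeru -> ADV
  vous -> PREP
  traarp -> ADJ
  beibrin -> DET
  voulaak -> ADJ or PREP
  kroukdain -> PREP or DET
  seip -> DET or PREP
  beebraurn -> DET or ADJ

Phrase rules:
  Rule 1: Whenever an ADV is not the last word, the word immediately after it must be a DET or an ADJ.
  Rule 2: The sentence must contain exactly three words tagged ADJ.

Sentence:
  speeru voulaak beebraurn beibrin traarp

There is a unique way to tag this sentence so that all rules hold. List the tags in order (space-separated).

ADV ADJ ADJ DET ADJ

Candidates per position — 1:speeru {ADV}; 2:voulaak {ADJ,PREP}; 3:beebraurn {DET,ADJ}; 4:beibrin {DET}; 5:traarp {ADJ}.
Word 2 cannot be PREP — rule 1 would then fail for every completion. It is ADJ.
Word 3 cannot be DET — rule 2 would then fail for every completion. It is ADJ.
That leaves exactly one tagging: ADV ADJ ADJ DET ADJ.
Rule-by-rule: rule 1 ok; rule 2 ok.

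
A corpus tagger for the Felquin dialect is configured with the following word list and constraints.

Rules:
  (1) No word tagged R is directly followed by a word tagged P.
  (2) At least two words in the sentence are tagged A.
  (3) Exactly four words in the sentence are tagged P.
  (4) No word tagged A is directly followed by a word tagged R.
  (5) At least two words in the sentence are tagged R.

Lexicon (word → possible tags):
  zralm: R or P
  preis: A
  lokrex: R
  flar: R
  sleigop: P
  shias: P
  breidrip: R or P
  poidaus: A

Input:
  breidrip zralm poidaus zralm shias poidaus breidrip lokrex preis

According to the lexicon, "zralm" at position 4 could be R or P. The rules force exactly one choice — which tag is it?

P

Candidates per position — 1:breidrip {R,P}; 2:zralm {R,P}; 3:poidaus {A}; 4:zralm {R,P}; 5:shias {P}; 6:poidaus {A}; 7:breidrip {R,P}; 8:lokrex {R}; 9:preis {A}.
At position 4, choosing R makes rule 1 impossible to satisfy; hence P.
At position 7, choosing R makes rule 4 impossible to satisfy; hence P.
The remaining ambiguous positions (1, 2) are resolved jointly — only one combination satisfies every rule.
The only consistent sequence is: P R A P P A P R A.
Rule-by-rule: rule 1 holds; rule 2 holds; rule 3 holds; rule 4 holds; rule 5 holds.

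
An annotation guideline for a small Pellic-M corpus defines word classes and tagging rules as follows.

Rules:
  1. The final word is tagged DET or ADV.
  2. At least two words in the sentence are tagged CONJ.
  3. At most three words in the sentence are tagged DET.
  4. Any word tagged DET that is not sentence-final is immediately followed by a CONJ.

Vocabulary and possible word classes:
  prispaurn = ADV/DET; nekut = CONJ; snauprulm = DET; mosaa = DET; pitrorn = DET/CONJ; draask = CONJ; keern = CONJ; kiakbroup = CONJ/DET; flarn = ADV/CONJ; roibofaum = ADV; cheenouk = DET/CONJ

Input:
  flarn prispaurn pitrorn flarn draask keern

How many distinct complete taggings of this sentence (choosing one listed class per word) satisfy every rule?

0

Candidates per position — 1:flarn {ADV,CONJ}; 2:prispaurn {ADV,DET}; 3:pitrorn {DET,CONJ}; 4:flarn {ADV,CONJ}; 5:draask {CONJ}; 6:keern {CONJ}.
There are 16 candidate sequences in total.
Rule 1 cannot be satisfied by any choice of tags from the lexicon.
So there is no consistent tagging.
Count = 0.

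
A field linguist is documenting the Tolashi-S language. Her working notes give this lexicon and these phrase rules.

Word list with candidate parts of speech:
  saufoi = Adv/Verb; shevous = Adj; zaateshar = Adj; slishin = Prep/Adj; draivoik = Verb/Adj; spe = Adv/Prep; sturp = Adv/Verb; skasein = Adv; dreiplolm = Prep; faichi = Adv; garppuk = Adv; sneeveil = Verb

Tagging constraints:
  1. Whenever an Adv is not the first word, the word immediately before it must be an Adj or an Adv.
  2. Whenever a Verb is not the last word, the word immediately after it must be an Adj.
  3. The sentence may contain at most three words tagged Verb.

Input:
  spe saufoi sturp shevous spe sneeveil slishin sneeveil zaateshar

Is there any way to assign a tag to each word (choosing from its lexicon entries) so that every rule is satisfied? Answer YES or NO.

Candidates per position — 1:spe {Adv,Prep}; 2:saufoi {Adv,Verb}; 3:sturp {Adv,Verb}; 4:shevous {Adj}; 5:spe {Adv,Prep}; 6:sneeveil {Verb}; 7:slishin {Prep,Adj}; 8:sneeveil {Verb}; 9:zaateshar {Adj}.
One satisfying assignment: Adv Adv Verb Adj Adv Verb Adj Verb Adj.
Check: rule 1 satisfied; rule 2 satisfied; rule 3 satisfied.

YES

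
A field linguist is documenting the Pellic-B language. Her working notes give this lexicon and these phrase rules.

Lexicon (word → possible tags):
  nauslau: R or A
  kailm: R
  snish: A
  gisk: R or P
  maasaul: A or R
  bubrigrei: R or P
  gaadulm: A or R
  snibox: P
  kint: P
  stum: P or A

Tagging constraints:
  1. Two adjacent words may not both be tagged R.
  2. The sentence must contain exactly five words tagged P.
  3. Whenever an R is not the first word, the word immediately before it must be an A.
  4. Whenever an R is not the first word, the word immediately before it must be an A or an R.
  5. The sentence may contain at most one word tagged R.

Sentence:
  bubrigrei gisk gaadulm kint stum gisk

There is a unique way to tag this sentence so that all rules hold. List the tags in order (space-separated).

P P A P P P

Candidates per position — 1:bubrigrei {R,P}; 2:gisk {R,P}; 3:gaadulm {A,R}; 4:kint {P}; 5:stum {P,A}; 6:gisk {R,P}.
If word 1 were R, no tagging could satisfy rule 2; so word 1 is P.
If word 2 were R, no tagging could satisfy rule 2; so word 2 is P.
If word 3 were R, no tagging could satisfy rule 3; so word 3 is A.
If word 5 were A, no tagging could satisfy rule 2; so word 5 is P.
If word 6 were R, no tagging could satisfy rule 2; so word 6 is P.
The only consistent sequence is: P P A P P P.
Verifying each rule — rule 1 ✓; rule 2 ✓; rule 3 ✓; rule 4 ✓; rule 5 ✓.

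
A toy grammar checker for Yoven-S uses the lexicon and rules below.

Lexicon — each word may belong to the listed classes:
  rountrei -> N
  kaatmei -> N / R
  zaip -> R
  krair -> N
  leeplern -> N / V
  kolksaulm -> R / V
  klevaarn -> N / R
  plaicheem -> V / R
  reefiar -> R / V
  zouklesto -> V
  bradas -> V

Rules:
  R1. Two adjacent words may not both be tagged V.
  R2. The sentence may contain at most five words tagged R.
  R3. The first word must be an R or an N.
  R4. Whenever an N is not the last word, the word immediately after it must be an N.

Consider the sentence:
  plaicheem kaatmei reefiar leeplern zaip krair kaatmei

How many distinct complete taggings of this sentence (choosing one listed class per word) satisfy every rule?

1

Candidates per position — 1:plaicheem {V,R}; 2:kaatmei {N,R}; 3:reefiar {R,V}; 4:leeplern {N,V}; 5:zaip {R}; 6:krair {N}; 7:kaatmei {N,R}.
There are 32 candidate sequences in total.
The sequences that satisfy every rule: R R R V R N N.
Count = 1.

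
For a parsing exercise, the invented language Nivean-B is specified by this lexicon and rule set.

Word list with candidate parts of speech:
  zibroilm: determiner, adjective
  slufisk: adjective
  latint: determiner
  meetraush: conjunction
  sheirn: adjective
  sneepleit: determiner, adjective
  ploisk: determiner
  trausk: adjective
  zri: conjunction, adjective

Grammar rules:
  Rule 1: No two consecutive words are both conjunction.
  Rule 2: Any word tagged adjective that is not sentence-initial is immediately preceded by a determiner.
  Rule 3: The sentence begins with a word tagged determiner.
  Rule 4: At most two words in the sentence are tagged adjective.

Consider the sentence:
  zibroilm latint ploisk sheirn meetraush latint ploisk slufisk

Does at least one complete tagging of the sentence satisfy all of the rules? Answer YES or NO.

YES

Candidates per position — 1:zibroilm {determiner,adjective}; 2:latint {determiner}; 3:ploisk {determiner}; 4:sheirn {adjective}; 5:meetraush {conjunction}; 6:latint {determiner}; 7:ploisk {determiner}; 8:slufisk {adjective}.
One satisfying assignment: determiner determiner determiner adjective conjunction determiner determiner adjective.
Rule-by-rule: rule 1 holds; rule 2 holds; rule 3 holds; rule 4 holds.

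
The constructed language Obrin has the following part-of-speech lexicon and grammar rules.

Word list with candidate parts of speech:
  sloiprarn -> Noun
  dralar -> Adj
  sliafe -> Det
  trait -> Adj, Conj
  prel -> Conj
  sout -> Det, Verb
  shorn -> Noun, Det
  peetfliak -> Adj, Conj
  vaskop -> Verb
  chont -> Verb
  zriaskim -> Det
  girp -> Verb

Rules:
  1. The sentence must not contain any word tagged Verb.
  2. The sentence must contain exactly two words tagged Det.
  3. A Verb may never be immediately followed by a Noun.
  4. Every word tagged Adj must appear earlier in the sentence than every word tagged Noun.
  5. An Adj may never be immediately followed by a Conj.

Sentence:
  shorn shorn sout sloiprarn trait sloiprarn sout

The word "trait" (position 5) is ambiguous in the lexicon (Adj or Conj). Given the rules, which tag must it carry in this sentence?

Conj

Candidates per position — 1:shorn {Noun,Det}; 2:shorn {Noun,Det}; 3:sout {Det,Verb}; 4:sloiprarn {Noun}; 5:trait {Adj,Conj}; 6:sloiprarn {Noun}; 7:sout {Det,Verb}.
Position 3: Verb is ruled out by rule 1; that leaves Det.
Position 5: Adj is ruled out by rule 4; that leaves Conj.
Position 7: Verb is ruled out by rule 1; that leaves Det.
Position 1: Det is ruled out by rule 2; that leaves Noun.
Position 2: Det is ruled out by rule 2; that leaves Noun.
The unique satisfying tagging is: Noun Noun Det Noun Conj Noun Det.
Check: rule 1 holds; rule 2 holds; rule 3 holds; rule 4 holds; rule 5 holds.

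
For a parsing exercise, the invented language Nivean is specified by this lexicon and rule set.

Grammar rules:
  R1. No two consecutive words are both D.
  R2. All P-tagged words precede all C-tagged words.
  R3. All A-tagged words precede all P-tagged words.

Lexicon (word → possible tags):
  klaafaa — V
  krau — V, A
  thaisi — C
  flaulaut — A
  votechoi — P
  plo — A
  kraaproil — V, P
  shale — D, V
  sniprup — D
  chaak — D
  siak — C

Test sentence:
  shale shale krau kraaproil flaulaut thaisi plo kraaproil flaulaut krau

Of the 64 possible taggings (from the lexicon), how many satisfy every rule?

Candidates per position — 1:shale {D,V}; 2:shale {D,V}; 3:krau {V,A}; 4:kraaproil {V,P}; 5:flaulaut {A}; 6:thaisi {C}; 7:plo {A}; 8:kraaproil {V,P}; 9:flaulaut {A}; 10:krau {V,A}.
There are 64 candidate sequences in total.
Checking each against the rules leaves 12 sequences.
Count = 12.

12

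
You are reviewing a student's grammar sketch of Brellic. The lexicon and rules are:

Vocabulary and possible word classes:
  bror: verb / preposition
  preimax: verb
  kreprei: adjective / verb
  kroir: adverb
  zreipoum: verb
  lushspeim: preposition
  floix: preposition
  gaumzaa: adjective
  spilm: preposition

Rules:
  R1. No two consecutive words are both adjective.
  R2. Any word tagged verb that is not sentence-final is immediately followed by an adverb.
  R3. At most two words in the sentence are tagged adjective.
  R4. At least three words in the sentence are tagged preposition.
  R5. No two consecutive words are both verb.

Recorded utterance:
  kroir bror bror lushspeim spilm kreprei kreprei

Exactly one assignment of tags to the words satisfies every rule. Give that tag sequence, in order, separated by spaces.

adverb preposition preposition preposition preposition adjective verb

Candidates per position — 1:kroir {adverb}; 2:bror {verb,preposition}; 3:bror {verb,preposition}; 4:lushspeim {preposition}; 5:spilm {preposition}; 6:kreprei {adjective,verb}; 7:kreprei {adjective,verb}.
Position 2: tagging it verb would leave rule 2 unsatisfiable, so it must be preposition.
Position 3: tagging it verb would leave rule 2 unsatisfiable, so it must be preposition.
Position 6: tagging it verb would leave rule 2 unsatisfiable, so it must be adjective.
Position 7: tagging it adjective would leave rule 1 unsatisfiable, so it must be verb.
That leaves exactly one tagging: adverb preposition preposition preposition preposition adjective verb.
Verifying each rule — rule 1 holds; rule 2 holds; rule 3 holds; rule 4 holds; rule 5 holds.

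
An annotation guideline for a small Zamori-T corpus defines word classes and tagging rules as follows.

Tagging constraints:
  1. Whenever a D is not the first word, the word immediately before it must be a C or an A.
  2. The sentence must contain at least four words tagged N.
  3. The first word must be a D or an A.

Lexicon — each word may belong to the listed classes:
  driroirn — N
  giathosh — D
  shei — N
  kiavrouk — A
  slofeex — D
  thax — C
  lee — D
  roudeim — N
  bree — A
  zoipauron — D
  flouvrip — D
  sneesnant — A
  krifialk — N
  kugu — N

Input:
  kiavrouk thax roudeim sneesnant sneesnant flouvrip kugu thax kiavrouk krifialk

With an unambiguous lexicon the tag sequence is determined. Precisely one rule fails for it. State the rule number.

2

Fixed tagging: A C N A A D N C A N.
Applying the rules: R1 ok, R2 fails, R3 ok.
Only rule 2 fails.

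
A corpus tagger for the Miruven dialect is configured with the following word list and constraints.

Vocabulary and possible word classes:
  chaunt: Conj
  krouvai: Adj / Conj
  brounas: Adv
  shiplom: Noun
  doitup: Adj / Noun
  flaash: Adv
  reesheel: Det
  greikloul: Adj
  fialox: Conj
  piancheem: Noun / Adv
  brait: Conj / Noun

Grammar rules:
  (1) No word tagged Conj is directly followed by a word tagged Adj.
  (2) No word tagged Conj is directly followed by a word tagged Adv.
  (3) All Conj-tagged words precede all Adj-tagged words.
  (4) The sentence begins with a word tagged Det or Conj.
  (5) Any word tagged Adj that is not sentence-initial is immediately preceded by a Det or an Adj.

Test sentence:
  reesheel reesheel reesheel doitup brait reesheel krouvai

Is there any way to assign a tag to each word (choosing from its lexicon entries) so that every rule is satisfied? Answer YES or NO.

YES

Candidates per position — 1:reesheel {Det}; 2:reesheel {Det}; 3:reesheel {Det}; 4:doitup {Adj,Noun}; 5:brait {Conj,Noun}; 6:reesheel {Det}; 7:krouvai {Adj,Conj}.
One satisfying assignment: Det Det Det Noun Noun Det Adj.
Verifying each rule — rule 1 ✓; rule 2 ✓; rule 3 ✓; rule 4 ✓; rule 5 ✓.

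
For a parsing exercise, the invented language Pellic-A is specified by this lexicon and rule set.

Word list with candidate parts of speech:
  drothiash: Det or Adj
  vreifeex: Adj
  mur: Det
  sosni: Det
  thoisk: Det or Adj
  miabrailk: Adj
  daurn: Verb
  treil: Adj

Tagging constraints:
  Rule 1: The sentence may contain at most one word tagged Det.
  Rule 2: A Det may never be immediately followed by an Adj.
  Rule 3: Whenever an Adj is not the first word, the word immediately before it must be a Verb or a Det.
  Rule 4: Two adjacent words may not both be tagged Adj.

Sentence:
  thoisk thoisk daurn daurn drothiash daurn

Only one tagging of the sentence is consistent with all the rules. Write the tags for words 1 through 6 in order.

Candidates per position — 1:thoisk {Det,Adj}; 2:thoisk {Det,Adj}; 3:daurn {Verb}; 4:daurn {Verb}; 5:drothiash {Det,Adj}; 6:daurn {Verb}.
The remaining ambiguous positions (1, 2, 5) are resolved jointly — only one combination satisfies every rule.
So the tagging must be: Adj Det Verb Verb Adj Verb.
Rule-by-rule: rule 1 ✓; rule 2 ✓; rule 3 ✓; rule 4 ✓.

Adj Det Verb Verb Adj Verb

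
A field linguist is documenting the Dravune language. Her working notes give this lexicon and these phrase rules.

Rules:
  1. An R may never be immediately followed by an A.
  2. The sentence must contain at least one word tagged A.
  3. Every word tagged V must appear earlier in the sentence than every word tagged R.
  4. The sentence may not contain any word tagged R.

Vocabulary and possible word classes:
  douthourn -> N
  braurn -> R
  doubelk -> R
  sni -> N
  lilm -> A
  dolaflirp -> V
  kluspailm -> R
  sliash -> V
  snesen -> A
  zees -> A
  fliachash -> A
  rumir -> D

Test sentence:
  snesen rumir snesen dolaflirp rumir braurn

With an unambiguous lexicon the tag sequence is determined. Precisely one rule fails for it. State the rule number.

4

Fixed tagging: A D A V D R.
Rule check: R1 pass, R2 pass, R3 pass, R4 fail.
Only rule 4 fails.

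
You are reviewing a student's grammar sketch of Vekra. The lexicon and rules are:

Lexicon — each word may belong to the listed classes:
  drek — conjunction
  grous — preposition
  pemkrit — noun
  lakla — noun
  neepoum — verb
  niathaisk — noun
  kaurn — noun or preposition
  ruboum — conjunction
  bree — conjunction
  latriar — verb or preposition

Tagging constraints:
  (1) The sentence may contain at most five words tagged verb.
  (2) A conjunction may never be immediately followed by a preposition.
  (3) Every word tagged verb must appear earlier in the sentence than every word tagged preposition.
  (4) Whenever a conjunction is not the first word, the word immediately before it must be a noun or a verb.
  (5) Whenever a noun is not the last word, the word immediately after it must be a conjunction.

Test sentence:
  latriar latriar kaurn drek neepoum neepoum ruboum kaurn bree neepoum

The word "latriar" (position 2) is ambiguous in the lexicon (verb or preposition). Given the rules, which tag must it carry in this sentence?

Candidates per position — 1:latriar {verb,preposition}; 2:latriar {verb,preposition}; 3:kaurn {noun,preposition}; 4:drek {conjunction}; 5:neepoum {verb}; 6:neepoum {verb}; 7:ruboum {conjunction}; 8:kaurn {noun,preposition}; 9:bree {conjunction}; 10:neepoum {verb}.
If word 1 were preposition, no tagging could satisfy rule 3; so word 1 is verb.
If word 2 were preposition, no tagging could satisfy rule 3; so word 2 is verb.
If word 3 were preposition, no tagging could satisfy rule 3; so word 3 is noun.
If word 8 were preposition, no tagging could satisfy rule 2; so word 8 is noun.
That leaves exactly one tagging: verb verb noun conjunction verb verb conjunction noun conjunction verb.
Check: rule 1 satisfied; rule 2 satisfied; rule 3 satisfied; rule 4 satisfied; rule 5 satisfied.

verb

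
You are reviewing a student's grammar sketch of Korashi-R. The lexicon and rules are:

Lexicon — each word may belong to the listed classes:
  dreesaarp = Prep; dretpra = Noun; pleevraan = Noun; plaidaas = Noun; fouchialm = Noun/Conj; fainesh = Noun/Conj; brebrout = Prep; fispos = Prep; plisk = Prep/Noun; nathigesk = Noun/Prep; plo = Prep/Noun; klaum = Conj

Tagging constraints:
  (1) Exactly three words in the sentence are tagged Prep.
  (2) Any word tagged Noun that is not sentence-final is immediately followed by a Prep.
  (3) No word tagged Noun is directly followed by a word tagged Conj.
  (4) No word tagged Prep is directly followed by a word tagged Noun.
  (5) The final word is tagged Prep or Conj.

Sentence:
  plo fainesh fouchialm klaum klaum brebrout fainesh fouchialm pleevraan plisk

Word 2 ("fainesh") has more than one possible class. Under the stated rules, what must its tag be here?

Candidates per position — 1:plo {Prep,Noun}; 2:fainesh {Noun,Conj}; 3:fouchialm {Noun,Conj}; 4:klaum {Conj}; 5:klaum {Conj}; 6:brebrout {Prep}; 7:fainesh {Noun,Conj}; 8:fouchialm {Noun,Conj}; 9:pleevraan {Noun}; 10:plisk {Prep,Noun}.
At position 1, choosing Noun makes rule 1 impossible to satisfy; hence Prep.
At position 2, choosing Noun makes rule 2 impossible to satisfy; hence Conj.
At position 3, choosing Noun makes rule 2 impossible to satisfy; hence Conj.
At position 7, choosing Noun makes rule 2 impossible to satisfy; hence Conj.
At position 8, choosing Noun makes rule 2 impossible to satisfy; hence Conj.
At position 10, choosing Noun makes rule 1 impossible to satisfy; hence Prep.
The only consistent sequence is: Prep Conj Conj Conj Conj Prep Conj Conj Noun Prep.
Verifying each rule — rule 1 satisfied; rule 2 satisfied; rule 3 satisfied; rule 4 satisfied; rule 5 satisfied.

Conj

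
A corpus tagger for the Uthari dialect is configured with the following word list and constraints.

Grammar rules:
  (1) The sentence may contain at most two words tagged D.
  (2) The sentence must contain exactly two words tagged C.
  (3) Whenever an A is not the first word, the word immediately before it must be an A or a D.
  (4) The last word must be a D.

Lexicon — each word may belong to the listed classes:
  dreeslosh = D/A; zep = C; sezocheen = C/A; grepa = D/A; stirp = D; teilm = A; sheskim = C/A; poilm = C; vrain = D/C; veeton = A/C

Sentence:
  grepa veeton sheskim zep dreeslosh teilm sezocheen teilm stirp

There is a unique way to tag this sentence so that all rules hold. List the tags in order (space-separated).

A A C C D A A A D

Candidates per position — 1:grepa {D,A}; 2:veeton {A,C}; 3:sheskim {C,A}; 4:zep {C}; 5:dreeslosh {D,A}; 6:teilm {A}; 7:sezocheen {C,A}; 8:teilm {A}; 9:stirp {D}.
If word 5 were A, no tagging could satisfy rule 3; so word 5 is D.
If word 7 were C, no tagging could satisfy rule 3; so word 7 is A.
If word 1 were D, no tagging could satisfy rule 1; so word 1 is A.
The remaining ambiguous positions (2, 3) are resolved jointly — only one combination satisfies every rule.
The only consistent sequence is: A A C C D A A A D.
Check: rule 1 ok; rule 2 ok; rule 3 ok; rule 4 ok.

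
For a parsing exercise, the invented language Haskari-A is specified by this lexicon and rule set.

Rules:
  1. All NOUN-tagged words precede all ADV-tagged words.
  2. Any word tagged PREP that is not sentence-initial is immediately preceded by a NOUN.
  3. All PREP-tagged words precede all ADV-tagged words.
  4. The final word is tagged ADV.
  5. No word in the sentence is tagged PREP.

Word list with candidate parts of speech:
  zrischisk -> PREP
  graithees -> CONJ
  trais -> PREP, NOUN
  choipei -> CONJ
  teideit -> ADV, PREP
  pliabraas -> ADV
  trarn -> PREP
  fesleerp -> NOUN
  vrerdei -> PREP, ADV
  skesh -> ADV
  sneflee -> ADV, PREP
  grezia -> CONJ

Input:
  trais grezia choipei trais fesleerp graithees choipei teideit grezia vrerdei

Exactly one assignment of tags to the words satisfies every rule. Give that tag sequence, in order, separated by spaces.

Candidates per position — 1:trais {PREP,NOUN}; 2:grezia {CONJ}; 3:choipei {CONJ}; 4:trais {PREP,NOUN}; 5:fesleerp {NOUN}; 6:graithees {CONJ}; 7:choipei {CONJ}; 8:teideit {ADV,PREP}; 9:grezia {CONJ}; 10:vrerdei {PREP,ADV}.
At position 1, choosing PREP makes rule 5 impossible to satisfy; hence NOUN.
At position 4, choosing PREP makes rule 2 impossible to satisfy; hence NOUN.
At position 8, choosing PREP makes rule 2 impossible to satisfy; hence ADV.
At position 10, choosing PREP makes rule 2 impossible to satisfy; hence ADV.
That leaves exactly one tagging: NOUN CONJ CONJ NOUN NOUN CONJ CONJ ADV CONJ ADV.
Check: rule 1 satisfied; rule 2 satisfied; rule 3 satisfied; rule 4 satisfied; rule 5 satisfied.

NOUN CONJ CONJ NOUN NOUN CONJ CONJ ADV CONJ ADV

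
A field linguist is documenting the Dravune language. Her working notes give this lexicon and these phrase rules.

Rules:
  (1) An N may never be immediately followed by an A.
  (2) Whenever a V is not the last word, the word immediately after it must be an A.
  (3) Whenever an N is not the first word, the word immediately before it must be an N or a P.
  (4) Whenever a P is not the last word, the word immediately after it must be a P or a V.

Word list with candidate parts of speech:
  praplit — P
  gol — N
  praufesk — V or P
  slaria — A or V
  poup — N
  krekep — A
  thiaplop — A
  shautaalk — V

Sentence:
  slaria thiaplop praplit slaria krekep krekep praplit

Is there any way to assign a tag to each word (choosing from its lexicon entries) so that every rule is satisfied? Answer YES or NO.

YES

Candidates per position — 1:slaria {A,V}; 2:thiaplop {A}; 3:praplit {P}; 4:slaria {A,V}; 5:krekep {A}; 6:krekep {A}; 7:praplit {P}.
One satisfying assignment: V A P V A A P.
Rule-by-rule: rule 1 ok; rule 2 ok; rule 3 ok; rule 4 ok.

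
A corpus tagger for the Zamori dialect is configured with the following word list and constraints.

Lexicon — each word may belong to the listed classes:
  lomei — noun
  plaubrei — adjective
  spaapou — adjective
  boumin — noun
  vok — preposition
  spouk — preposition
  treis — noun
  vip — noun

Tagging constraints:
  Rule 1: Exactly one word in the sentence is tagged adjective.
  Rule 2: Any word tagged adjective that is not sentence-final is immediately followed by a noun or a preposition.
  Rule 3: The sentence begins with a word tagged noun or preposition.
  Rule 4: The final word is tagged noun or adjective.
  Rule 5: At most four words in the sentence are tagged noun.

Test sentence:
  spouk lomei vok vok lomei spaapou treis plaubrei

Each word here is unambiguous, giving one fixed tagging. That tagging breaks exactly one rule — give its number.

1

Fixed tagging: preposition noun preposition preposition noun adjective noun adjective.
Checking each rule: R1 ✗, R2 ✓, R3 ✓, R4 ✓, R5 ✓.
Only rule 1 fails.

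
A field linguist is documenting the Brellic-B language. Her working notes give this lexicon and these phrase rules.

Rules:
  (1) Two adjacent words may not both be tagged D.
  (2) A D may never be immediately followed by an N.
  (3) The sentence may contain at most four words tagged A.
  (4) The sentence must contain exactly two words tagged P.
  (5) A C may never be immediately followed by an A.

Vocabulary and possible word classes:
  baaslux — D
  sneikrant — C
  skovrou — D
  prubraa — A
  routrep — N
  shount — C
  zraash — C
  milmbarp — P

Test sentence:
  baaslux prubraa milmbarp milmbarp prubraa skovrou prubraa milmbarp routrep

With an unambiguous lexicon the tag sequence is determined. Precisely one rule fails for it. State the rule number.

4

Fixed tagging: D A P P A D A P N.
Applying the rules: R1 ✓, R2 ✓, R3 ✓, R4 ✗, R5 ✓.
Only rule 4 fails.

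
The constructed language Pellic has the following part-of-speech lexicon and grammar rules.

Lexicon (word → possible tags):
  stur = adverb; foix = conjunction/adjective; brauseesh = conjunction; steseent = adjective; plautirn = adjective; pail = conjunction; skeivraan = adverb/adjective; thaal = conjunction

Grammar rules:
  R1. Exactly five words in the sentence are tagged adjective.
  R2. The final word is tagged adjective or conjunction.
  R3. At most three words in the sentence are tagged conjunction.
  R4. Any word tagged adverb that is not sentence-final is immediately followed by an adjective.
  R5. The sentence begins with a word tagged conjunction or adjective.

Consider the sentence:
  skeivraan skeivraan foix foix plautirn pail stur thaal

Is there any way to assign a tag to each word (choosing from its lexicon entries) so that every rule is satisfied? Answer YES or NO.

Candidates per position — 1:skeivraan {adverb,adjective}; 2:skeivraan {adverb,adjective}; 3:foix {conjunction,adjective}; 4:foix {conjunction,adjective}; 5:plautirn {adjective}; 6:pail {conjunction}; 7:stur {adverb}; 8:thaal {conjunction}.
Rule 4 cannot be satisfied by any choice of tags from the lexicon.
So there is no consistent tagging.

NO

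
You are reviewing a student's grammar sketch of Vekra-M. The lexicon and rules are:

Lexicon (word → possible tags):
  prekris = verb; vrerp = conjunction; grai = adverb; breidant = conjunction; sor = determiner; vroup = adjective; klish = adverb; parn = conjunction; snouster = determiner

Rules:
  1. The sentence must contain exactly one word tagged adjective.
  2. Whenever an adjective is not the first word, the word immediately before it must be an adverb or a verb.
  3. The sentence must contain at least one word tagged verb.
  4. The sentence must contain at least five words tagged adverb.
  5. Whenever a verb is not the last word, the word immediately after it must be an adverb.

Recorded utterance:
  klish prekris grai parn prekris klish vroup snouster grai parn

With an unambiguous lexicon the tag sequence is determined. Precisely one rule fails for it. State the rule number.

Fixed tagging: adverb verb adverb conjunction verb adverb adjective determiner adverb conjunction.
Applying the rules: R1 ✓, R2 ✓, R3 ✓, R4 ✗, R5 ✓.
Only rule 4 fails.

4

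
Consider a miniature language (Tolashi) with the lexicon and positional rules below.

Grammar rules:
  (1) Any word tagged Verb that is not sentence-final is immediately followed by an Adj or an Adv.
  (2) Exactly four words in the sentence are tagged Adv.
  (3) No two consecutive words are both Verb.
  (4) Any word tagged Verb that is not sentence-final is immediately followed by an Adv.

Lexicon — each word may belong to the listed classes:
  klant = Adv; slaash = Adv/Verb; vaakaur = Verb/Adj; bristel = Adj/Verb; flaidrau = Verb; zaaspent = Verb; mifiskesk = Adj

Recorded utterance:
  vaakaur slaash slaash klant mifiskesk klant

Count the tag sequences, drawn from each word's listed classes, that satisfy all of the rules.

2

Candidates per position — 1:vaakaur {Verb,Adj}; 2:slaash {Adv,Verb}; 3:slaash {Adv,Verb}; 4:klant {Adv}; 5:mifiskesk {Adj}; 6:klant {Adv}.
There are 8 candidate sequences in total.
The sequences that satisfy every rule: Verb Adv Adv Adv Adj Adv; Adj Adv Adv Adv Adj Adv.
Count = 2.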